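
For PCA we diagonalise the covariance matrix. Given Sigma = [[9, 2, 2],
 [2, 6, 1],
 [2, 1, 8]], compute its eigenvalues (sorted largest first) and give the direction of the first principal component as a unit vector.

Step 1 — characteristic polynomial p(λ) = det(λI - Sigma) = λ³ - tr·λ² + c_1·λ - det, where tr = trace, c_1 = sum of the principal 2×2 minors, det = det(Sigma):
  tr = 9 + 6 + 8 = 23,
  c_1 = (9·6 - (2)²) + (9·8 - (2)²) + (6·8 - (1)²) = 50 + 68 + 47 = 165,
  det = 9·(6·8 - (1)²) - (2)·((2)·8 - (1)·(2)) + (2)·((2)·(1) - 6·(2)) = 9·(47) - (2)·(14) + (2)·(-10) = 375.
  So p(λ) = λ³ - 23λ² + 165λ - 375.
Step 2 — look for an integer root (rational root theorem: any rational root is an integer divisor of 375). Testing λ = 5:
  p(5) = 125 - 575 + 825 - 375 = 0  ✓
  Dividing out (λ - 5): p(λ) = (λ - 5)(λ² - 18λ + 75).
Step 3 — remaining eigenvalues from the quadratic λ² - 18λ + 75 = 0:
  Δ = 18² - 4·75 = 324 - 300 = 24,  λ = (18 ± √24)/2 = (18 ± 4.899)/2 ≈ 11.4495 or 6.5505.
  Sorted: λ_1 = 11.4495,  λ_2 = 6.5505,  λ_3 = 5  (check: sum = 23 = tr ✓).

Step 4 — unit eigenvector for λ_1 ≈ 11.4495: v spans the null space of (Sigma - λ_1 I), whose rows are
  r_1 = (-2.4495, 2, 2),  r_2 = (2, -5.4495, 1),  r_3 = (2, 1, -3.4495).
  v is orthogonal to every row, so take v ∝ r_1 × r_2 = ((2)·(1) - (2)·(-5.4495), (2)·(2) - (-2.4495)·(1), (-2.4495)·(-5.4495) - (2)·(2)) ≈ (12.899, 6.4495, 9.3485).
  Let u = (12.899, 6.4495, 9.3485).
  ||u|| = √((12.899)² + (6.4495)² + (9.3485)²) = √(295.3735) ≈ 17.1864,  v_1 = u/||u|| ≈ (0.7505, 0.3753, 0.5439) (||v_1|| = 1).

λ_1 = 11.4495,  λ_2 = 6.5505,  λ_3 = 5;  v_1 ≈ (0.7505, 0.3753, 0.5439)


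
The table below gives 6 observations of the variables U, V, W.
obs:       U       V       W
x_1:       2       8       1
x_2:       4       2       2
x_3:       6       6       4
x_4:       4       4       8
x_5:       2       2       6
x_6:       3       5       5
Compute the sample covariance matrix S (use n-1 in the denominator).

Step 1 — column means:
  mean(U) = (2 + 4 + 6 + 4 + 2 + 3) / 6 = 21/6 = 3.5
  mean(V) = (8 + 2 + 6 + 4 + 2 + 5) / 6 = 27/6 = 4.5
  mean(W) = (1 + 2 + 4 + 8 + 6 + 5) / 6 = 26/6 = 4.3333

Step 2 — sample covariance S[i,j] = (1/(n-1)) · Σ_k (x_{k,i} - mean_i) · (x_{k,j} - mean_j), with n-1 = 5.
  S[U,U] = ((-1.5)·(-1.5) + (0.5)·(0.5) + (2.5)·(2.5) + (0.5)·(0.5) + (-1.5)·(-1.5) + (-0.5)·(-0.5)) / 5 = 11.5/5 = 2.3
  S[U,V] = ((-1.5)·(3.5) + (0.5)·(-2.5) + (2.5)·(1.5) + (0.5)·(-0.5) + (-1.5)·(-2.5) + (-0.5)·(0.5)) / 5 = 0.5/5 = 0.1
  S[U,W] = ((-1.5)·(-3.3333) + (0.5)·(-2.3333) + (2.5)·(-0.3333) + (0.5)·(3.6667) + (-1.5)·(1.6667) + (-0.5)·(0.6667)) / 5 = 2/5 = 0.4
  S[V,V] = ((3.5)·(3.5) + (-2.5)·(-2.5) + (1.5)·(1.5) + (-0.5)·(-0.5) + (-2.5)·(-2.5) + (0.5)·(0.5)) / 5 = 27.5/5 = 5.5
  S[V,W] = ((3.5)·(-3.3333) + (-2.5)·(-2.3333) + (1.5)·(-0.3333) + (-0.5)·(3.6667) + (-2.5)·(1.6667) + (0.5)·(0.6667)) / 5 = -12/5 = -2.4
  S[W,W] = ((-3.3333)·(-3.3333) + (-2.3333)·(-2.3333) + (-0.3333)·(-0.3333) + (3.6667)·(3.6667) + (1.6667)·(1.6667) + (0.6667)·(0.6667)) / 5 = 33.3333/5 = 6.6667

S is symmetric (S[j,i] = S[i,j]). Assembling:

S = [[2.3, 0.1, 0.4],
 [0.1, 5.5, -2.4],
 [0.4, -2.4, 6.6667]]


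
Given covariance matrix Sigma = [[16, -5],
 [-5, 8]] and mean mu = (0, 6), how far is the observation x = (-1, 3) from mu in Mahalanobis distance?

Step 1 — centre the observation: (x - mu) = (-1, -3).

Step 2 — invert Sigma. det(Sigma) = 16·8 - (-5)² = 103.
  Sigma^{-1} = (1/det) · [[d, -b], [-b, a]] = [[0.0777, 0.0485],
 [0.0485, 0.1553]].

Step 3 — form the quadratic (x - mu)^T · Sigma^{-1} · (x - mu):
  Sigma^{-1} · (x - mu) = (-0.2233, -0.5146).
  (x - mu)^T · [Sigma^{-1} · (x - mu)] = (-1)·(-0.2233) + (-3)·(-0.5146) = 1.767.

Step 4 — take square root: d = √(1.767) ≈ 1.3293.

d(x, mu) = √(1.767) ≈ 1.3293


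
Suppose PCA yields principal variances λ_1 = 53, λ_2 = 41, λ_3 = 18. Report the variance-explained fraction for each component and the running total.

Step 1 — total variance = trace(Sigma) = Σ λ_i = 53 + 41 + 18 = 112.

Step 2 — fraction explained by component i = λ_i / Σ λ:
  PC1: 53/112 = 0.4732
  PC2: 41/112 = 0.3661
  PC3: 18/112 = 0.1607

Step 3 — cumulative fraction after k components = (λ_1 + ... + λ_k) / Σ λ:
  k = 1: 53/112 = 0.4732
  k = 2: (53 + 41)/112 = 94/112 = 0.8393
  k = 3: (53 + 41 + 18)/112 = 112/112 = 1

Summary (fraction, with percent):

explained: PC1 0.4732 (47.32%), PC2 0.3661 (36.61%), PC3 0.1607 (16.07%);  cumulative: 0.4732, 0.8393, 1


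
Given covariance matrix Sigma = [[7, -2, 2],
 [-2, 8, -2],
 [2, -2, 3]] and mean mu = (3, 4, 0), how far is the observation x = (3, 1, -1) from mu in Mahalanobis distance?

Step 1 — centre the observation: (x - mu) = (0, -3, -1).

Step 2 — invert Sigma (cofactor / det for 3×3, or solve directly):
  Sigma^{-1} = [[0.1786, 0.0179, -0.1071],
 [0.0179, 0.1518, 0.0893],
 [-0.1071, 0.0893, 0.4643]].

Step 3 — form the quadratic (x - mu)^T · Sigma^{-1} · (x - mu):
  Sigma^{-1} · (x - mu) = (0.0536, -0.5446, -0.7321).
  (x - mu)^T · [Sigma^{-1} · (x - mu)] = (0)·(0.0536) + (-3)·(-0.5446) + (-1)·(-0.7321) = 2.3661.

Step 4 — take square root: d = √(2.3661) ≈ 1.5382.

d(x, mu) = √(2.3661) ≈ 1.5382


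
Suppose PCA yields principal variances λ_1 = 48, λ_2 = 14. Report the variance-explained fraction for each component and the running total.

Step 1 — total variance = trace(Sigma) = Σ λ_i = 48 + 14 = 62.

Step 2 — fraction explained by component i = λ_i / Σ λ:
  PC1: 48/62 = 0.7742
  PC2: 14/62 = 0.2258

Step 3 — cumulative fraction after k components = (λ_1 + ... + λ_k) / Σ λ:
  k = 1: 48/62 = 0.7742
  k = 2: (48 + 14)/62 = 62/62 = 1

Summary (fraction, with percent):

explained: PC1 0.7742 (77.42%), PC2 0.2258 (22.58%);  cumulative: 0.7742, 1


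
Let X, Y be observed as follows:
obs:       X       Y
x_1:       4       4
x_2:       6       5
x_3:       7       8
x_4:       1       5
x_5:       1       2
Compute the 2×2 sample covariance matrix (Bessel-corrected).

Step 1 — column means:
  mean(X) = (4 + 6 + 7 + 1 + 1) / 5 = 19/5 = 3.8
  mean(Y) = (4 + 5 + 8 + 5 + 2) / 5 = 24/5 = 4.8

Step 2 — sample covariance S[i,j] = (1/(n-1)) · Σ_k (x_{k,i} - mean_i) · (x_{k,j} - mean_j), with n-1 = 4.
  S[X,X] = ((0.2)·(0.2) + (2.2)·(2.2) + (3.2)·(3.2) + (-2.8)·(-2.8) + (-2.8)·(-2.8)) / 4 = 30.8/4 = 7.7
  S[X,Y] = ((0.2)·(-0.8) + (2.2)·(0.2) + (3.2)·(3.2) + (-2.8)·(0.2) + (-2.8)·(-2.8)) / 4 = 17.8/4 = 4.45
  S[Y,Y] = ((-0.8)·(-0.8) + (0.2)·(0.2) + (3.2)·(3.2) + (0.2)·(0.2) + (-2.8)·(-2.8)) / 4 = 18.8/4 = 4.7

S is symmetric (S[j,i] = S[i,j]). Assembling:

S = [[7.7, 4.45],
 [4.45, 4.7]]


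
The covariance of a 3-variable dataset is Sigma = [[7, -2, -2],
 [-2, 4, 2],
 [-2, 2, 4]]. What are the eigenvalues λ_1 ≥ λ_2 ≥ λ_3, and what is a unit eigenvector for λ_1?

Step 1 — characteristic polynomial p(λ) = det(λI - Sigma) = λ³ - tr·λ² + c_1·λ - det, where tr = trace, c_1 = sum of the principal 2×2 minors, det = det(Sigma):
  tr = 7 + 4 + 4 = 15,
  c_1 = (7·4 - (-2)²) + (7·4 - (-2)²) + (4·4 - (2)²) = 24 + 24 + 12 = 60,
  det = 7·(4·4 - (2)²) - (-2)·((-2)·4 - (2)·(-2)) + (-2)·((-2)·(2) - 4·(-2)) = 7·(12) - (-2)·(-4) + (-2)·(4) = 68.
  So p(λ) = λ³ - 15λ² + 60λ - 68.
Step 2 — look for an integer root (rational root theorem: any rational root is an integer divisor of 68). Testing λ = 2:
  p(2) = 8 - 60 + 120 - 68 = 0  ✓
  Dividing out (λ - 2): p(λ) = (λ - 2)(λ² - 13λ + 34).
Step 3 — remaining eigenvalues from the quadratic λ² - 13λ + 34 = 0:
  Δ = 13² - 4·34 = 169 - 136 = 33,  λ = (13 ± √33)/2 = (13 ± 5.7446)/2 ≈ 9.3723 or 3.6277.
  Sorted: λ_1 = 9.3723,  λ_2 = 3.6277,  λ_3 = 2  (check: sum = 15 = tr ✓).

Step 4 — unit eigenvector for λ_1 ≈ 9.3723: v spans the null space of (Sigma - λ_1 I), whose rows are
  r_1 = (-2.3723, -2, -2),  r_2 = (-2, -5.3723, 2),  r_3 = (-2, 2, -5.3723).
  v is orthogonal to every row, so take v ∝ r_1 × r_2 = ((-2)·(2) - (-2)·(-5.3723), (-2)·(-2) - (-2.3723)·(2), (-2.3723)·(-5.3723) - (-2)·(-2)) ≈ (-14.7446, 8.7446, 8.7446).
  Rescale (multiply by -1 so the first nonzero entry is positive): u = (14.7446, -8.7446, -8.7446).
  ||u|| = √((14.7446)² + (-8.7446)² + (-8.7446)²) = √(370.3369) ≈ 19.2441,  v_1 = u/||u|| ≈ (0.7662, -0.4544, -0.4544) (||v_1|| = 1).

λ_1 = 9.3723,  λ_2 = 3.6277,  λ_3 = 2;  v_1 ≈ (0.7662, -0.4544, -0.4544)


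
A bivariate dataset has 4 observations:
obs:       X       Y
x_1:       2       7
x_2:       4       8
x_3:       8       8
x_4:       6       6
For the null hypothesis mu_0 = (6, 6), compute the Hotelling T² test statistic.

Step 1 — sample mean vector:
  mean(X) = (2 + 4 + 8 + 6) / 4 = 20/4 = 5
  mean(Y) = (7 + 8 + 8 + 6) / 4 = 29/4 = 7.25
  x̄ = (5, 7.25),  deviation x̄ - mu_0 = (5, 7.25) - (6, 6) = (-1, 1.25).

Step 2 — sample covariance matrix, S[i,j] = (1/(n-1)) · Σ_k (x_{k,i} - mean_i) · (x_{k,j} - mean_j), divisor n-1 = 3:
  S[X,X] = ((-3)·(-3) + (-1)·(-1) + (3)·(3) + (1)·(1)) / 3 = 20/3 = 6.6667
  S[X,Y] = ((-3)·(-0.25) + (-1)·(0.75) + (3)·(0.75) + (1)·(-1.25)) / 3 = 1/3 = 0.3333
  S[Y,Y] = ((-0.25)·(-0.25) + (0.75)·(0.75) + (0.75)·(0.75) + (-1.25)·(-1.25)) / 3 = 2.75/3 = 0.9167
  S = [[6.6667, 0.3333],
 [0.3333, 0.9167]].

Step 3 — invert S. det(S) = 6.6667·0.9167 - (0.3333)² = 6.
  S^{-1} = (1/det) · [[d, -b], [-b, a]] = [[0.1528, -0.0556],
 [-0.0556, 1.1111]].

Step 4 — quadratic form (x̄ - mu_0)^T · S^{-1} · (x̄ - mu_0):
  S^{-1} · (x̄ - mu_0) = (-0.2222, 1.4444),
  (x̄ - mu_0)^T · [...] = (-1)·(-0.2222) + (1.25)·(1.4444) = 2.0278.

Step 5 — scale by n: T² = 4 · 2.0278 = 8.1111.

T² ≈ 8.1111


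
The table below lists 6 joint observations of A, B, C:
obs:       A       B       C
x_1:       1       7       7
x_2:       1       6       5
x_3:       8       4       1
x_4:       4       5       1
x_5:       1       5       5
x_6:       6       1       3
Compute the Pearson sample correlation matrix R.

Step 1 — column means:
  mean(A) = (1 + 1 + 8 + 4 + 1 + 6) / 6 = 21/6 = 3.5
  mean(B) = (7 + 6 + 4 + 5 + 5 + 1) / 6 = 28/6 = 4.6667
  mean(C) = (7 + 5 + 1 + 1 + 5 + 3) / 6 = 22/6 = 3.6667

Step 2 — sample variances and covariances s[i,j] = (1/(n-1)) · Σ_k (x_{k,i} - mean_i) · (x_{k,j} - mean_j), with n-1 = 5:
  s[A,A] = ((-2.5)·(-2.5) + (-2.5)·(-2.5) + (4.5)·(4.5) + (0.5)·(0.5) + (-2.5)·(-2.5) + (2.5)·(2.5)) / 5 = 45.5/5 = 9.1
  s[A,B] = ((-2.5)·(2.3333) + (-2.5)·(1.3333) + (4.5)·(-0.6667) + (0.5)·(0.3333) + (-2.5)·(0.3333) + (2.5)·(-3.6667)) / 5 = -22/5 = -4.4
  s[A,C] = ((-2.5)·(3.3333) + (-2.5)·(1.3333) + (4.5)·(-2.6667) + (0.5)·(-2.6667) + (-2.5)·(1.3333) + (2.5)·(-0.6667)) / 5 = -30/5 = -6
  s[B,B] = ((2.3333)·(2.3333) + (1.3333)·(1.3333) + (-0.6667)·(-0.6667) + (0.3333)·(0.3333) + (0.3333)·(0.3333) + (-3.6667)·(-3.6667)) / 5 = 21.3333/5 = 4.2667
  s[B,C] = ((2.3333)·(3.3333) + (1.3333)·(1.3333) + (-0.6667)·(-2.6667) + (0.3333)·(-2.6667) + (0.3333)·(1.3333) + (-3.6667)·(-0.6667)) / 5 = 13.3333/5 = 2.6667
  s[C,C] = ((3.3333)·(3.3333) + (1.3333)·(1.3333) + (-2.6667)·(-2.6667) + (-2.6667)·(-2.6667) + (1.3333)·(1.3333) + (-0.6667)·(-0.6667)) / 5 = 29.3333/5 = 5.8667
  Sample standard deviations s_i = √(s[i,i]):
  s(A) = √(9.1) = 3.0166
  s(B) = √(4.2667) = 2.0656
  s(C) = √(5.8667) = 2.4221

Step 3 — r_{ij} = s_{ij} / (s_i · s_j):
  r[A,A] = 1 (diagonal).
  r[A,B] = -4.4 / (3.0166 · 2.0656) = -4.4 / 6.2311 = -0.7061
  r[A,C] = -6 / (3.0166 · 2.4221) = -6 / 7.3066 = -0.8212
  r[B,B] = 1 (diagonal).
  r[B,C] = 2.6667 / (2.0656 · 2.4221) = 2.6667 / 5.0031 = 0.533
  r[C,C] = 1 (diagonal).

R is symmetric with unit diagonal. Assembling:

R = [[1, -0.7061, -0.8212],
 [-0.7061, 1, 0.533],
 [-0.8212, 0.533, 1]]


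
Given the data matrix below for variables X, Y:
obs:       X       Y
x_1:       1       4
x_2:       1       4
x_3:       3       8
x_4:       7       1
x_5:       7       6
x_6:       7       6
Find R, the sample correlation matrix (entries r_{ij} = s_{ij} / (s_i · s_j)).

Step 1 — column means:
  mean(X) = (1 + 1 + 3 + 7 + 7 + 7) / 6 = 26/6 = 4.3333
  mean(Y) = (4 + 4 + 8 + 1 + 6 + 6) / 6 = 29/6 = 4.8333

Step 2 — sample variances and covariances s[i,j] = (1/(n-1)) · Σ_k (x_{k,i} - mean_i) · (x_{k,j} - mean_j), with n-1 = 5:
  s[X,X] = ((-3.3333)·(-3.3333) + (-3.3333)·(-3.3333) + (-1.3333)·(-1.3333) + (2.6667)·(2.6667) + (2.6667)·(2.6667) + (2.6667)·(2.6667)) / 5 = 45.3333/5 = 9.0667
  s[X,Y] = ((-3.3333)·(-0.8333) + (-3.3333)·(-0.8333) + (-1.3333)·(3.1667) + (2.6667)·(-3.8333) + (2.6667)·(1.1667) + (2.6667)·(1.1667)) / 5 = -2.6667/5 = -0.5333
  s[Y,Y] = ((-0.8333)·(-0.8333) + (-0.8333)·(-0.8333) + (3.1667)·(3.1667) + (-3.8333)·(-3.8333) + (1.1667)·(1.1667) + (1.1667)·(1.1667)) / 5 = 28.8333/5 = 5.7667
  Sample standard deviations s_i = √(s[i,i]):
  s(X) = √(9.0667) = 3.0111
  s(Y) = √(5.7667) = 2.4014

Step 3 — r_{ij} = s_{ij} / (s_i · s_j):
  r[X,X] = 1 (diagonal).
  r[X,Y] = -0.5333 / (3.0111 · 2.4014) = -0.5333 / 7.2308 = -0.0738
  r[Y,Y] = 1 (diagonal).

R is symmetric with unit diagonal. Assembling:

R = [[1, -0.0738],
 [-0.0738, 1]]


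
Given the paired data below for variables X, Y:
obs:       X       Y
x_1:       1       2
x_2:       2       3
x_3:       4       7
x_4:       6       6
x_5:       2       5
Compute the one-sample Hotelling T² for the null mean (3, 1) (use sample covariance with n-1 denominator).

Step 1 — sample mean vector:
  mean(X) = (1 + 2 + 4 + 6 + 2) / 5 = 15/5 = 3
  mean(Y) = (2 + 3 + 7 + 6 + 5) / 5 = 23/5 = 4.6
  x̄ = (3, 4.6),  deviation x̄ - mu_0 = (3, 4.6) - (3, 1) = (0, 3.6).

Step 2 — sample covariance matrix, S[i,j] = (1/(n-1)) · Σ_k (x_{k,i} - mean_i) · (x_{k,j} - mean_j), divisor n-1 = 4:
  S[X,X] = ((-2)·(-2) + (-1)·(-1) + (1)·(1) + (3)·(3) + (-1)·(-1)) / 4 = 16/4 = 4
  S[X,Y] = ((-2)·(-2.6) + (-1)·(-1.6) + (1)·(2.4) + (3)·(1.4) + (-1)·(0.4)) / 4 = 13/4 = 3.25
  S[Y,Y] = ((-2.6)·(-2.6) + (-1.6)·(-1.6) + (2.4)·(2.4) + (1.4)·(1.4) + (0.4)·(0.4)) / 4 = 17.2/4 = 4.3
  S = [[4, 3.25],
 [3.25, 4.3]].

Step 3 — invert S. det(S) = 4·4.3 - (3.25)² = 6.6375.
  S^{-1} = (1/det) · [[d, -b], [-b, a]] = [[0.6478, -0.4896],
 [-0.4896, 0.6026]].

Step 4 — quadratic form (x̄ - mu_0)^T · S^{-1} · (x̄ - mu_0):
  S^{-1} · (x̄ - mu_0) = (-1.7627, 2.1695),
  (x̄ - mu_0)^T · [...] = (0)·(-1.7627) + (3.6)·(2.1695) = 7.8102.

Step 5 — scale by n: T² = 5 · 7.8102 = 39.0508.

T² ≈ 39.0508


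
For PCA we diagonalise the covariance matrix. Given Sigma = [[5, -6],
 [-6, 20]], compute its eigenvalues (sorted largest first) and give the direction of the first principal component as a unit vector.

Step 1 — characteristic polynomial of 2×2 Sigma:
  det(Sigma - λI) = λ² - trace · λ + det = 0.
  trace = 5 + 20 = 25, det = 5·20 - (-6)² = 64.
Step 2 — discriminant:
  Δ = trace² - 4·det = 625 - 256 = 369.
Step 3 — eigenvalues:
  λ = (trace ± √Δ)/2 = (25 ± 19.2094)/2,
  λ_1 = 22.1047,  λ_2 = 2.8953.

Step 4 — unit eigenvector for λ_1: solve (Sigma - λ_1 I)v = 0. First row:
  (5 - 22.1047)·v_x + (-6)·v_y = 0, i.e. (-17.1047)·v_x + (-6)·v_y = 0,
  so v ∝ (b, λ_1 - a) = (-6, 17.1047); multiply by -1 so the first entry is positive: u = (6, -17.1047).
  ||u|| = √((6)² + (-17.1047)²) = √(328.5703) ≈ 18.1265,
  v_1 = u/||u|| ≈ (0.331, -0.9436) (||v_1|| = 1).

λ_1 = 22.1047,  λ_2 = 2.8953;  v_1 ≈ (0.331, -0.9436)


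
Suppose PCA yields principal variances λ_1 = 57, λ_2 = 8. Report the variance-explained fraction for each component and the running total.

Step 1 — total variance = trace(Sigma) = Σ λ_i = 57 + 8 = 65.

Step 2 — fraction explained by component i = λ_i / Σ λ:
  PC1: 57/65 = 0.8769
  PC2: 8/65 = 0.1231

Step 3 — cumulative fraction after k components = (λ_1 + ... + λ_k) / Σ λ:
  k = 1: 57/65 = 0.8769
  k = 2: (57 + 8)/65 = 65/65 = 1

Summary (fraction, with percent):

explained: PC1 0.8769 (87.69%), PC2 0.1231 (12.31%);  cumulative: 0.8769, 1


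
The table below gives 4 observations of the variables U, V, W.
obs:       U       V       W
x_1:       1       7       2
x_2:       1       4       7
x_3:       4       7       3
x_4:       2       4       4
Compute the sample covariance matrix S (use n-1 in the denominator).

Step 1 — column means:
  mean(U) = (1 + 1 + 4 + 2) / 4 = 8/4 = 2
  mean(V) = (7 + 4 + 7 + 4) / 4 = 22/4 = 5.5
  mean(W) = (2 + 7 + 3 + 4) / 4 = 16/4 = 4

Step 2 — sample covariance S[i,j] = (1/(n-1)) · Σ_k (x_{k,i} - mean_i) · (x_{k,j} - mean_j), with n-1 = 3.
  S[U,U] = ((-1)·(-1) + (-1)·(-1) + (2)·(2) + (0)·(0)) / 3 = 6/3 = 2
  S[U,V] = ((-1)·(1.5) + (-1)·(-1.5) + (2)·(1.5) + (0)·(-1.5)) / 3 = 3/3 = 1
  S[U,W] = ((-1)·(-2) + (-1)·(3) + (2)·(-1) + (0)·(0)) / 3 = -3/3 = -1
  S[V,V] = ((1.5)·(1.5) + (-1.5)·(-1.5) + (1.5)·(1.5) + (-1.5)·(-1.5)) / 3 = 9/3 = 3
  S[V,W] = ((1.5)·(-2) + (-1.5)·(3) + (1.5)·(-1) + (-1.5)·(0)) / 3 = -9/3 = -3
  S[W,W] = ((-2)·(-2) + (3)·(3) + (-1)·(-1) + (0)·(0)) / 3 = 14/3 = 4.6667

S is symmetric (S[j,i] = S[i,j]). Assembling:

S = [[2, 1, -1],
 [1, 3, -3],
 [-1, -3, 4.6667]]


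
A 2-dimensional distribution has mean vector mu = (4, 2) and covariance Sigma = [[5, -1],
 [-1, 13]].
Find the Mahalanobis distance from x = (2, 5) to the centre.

Step 1 — centre the observation: (x - mu) = (-2, 3).

Step 2 — invert Sigma. det(Sigma) = 5·13 - (-1)² = 64.
  Sigma^{-1} = (1/det) · [[d, -b], [-b, a]] = [[0.2031, 0.0156],
 [0.0156, 0.0781]].

Step 3 — form the quadratic (x - mu)^T · Sigma^{-1} · (x - mu):
  Sigma^{-1} · (x - mu) = (-0.3594, 0.2031).
  (x - mu)^T · [Sigma^{-1} · (x - mu)] = (-2)·(-0.3594) + (3)·(0.2031) = 1.3281.

Step 4 — take square root: d = √(1.3281) ≈ 1.1524.

d(x, mu) = √(1.3281) ≈ 1.1524


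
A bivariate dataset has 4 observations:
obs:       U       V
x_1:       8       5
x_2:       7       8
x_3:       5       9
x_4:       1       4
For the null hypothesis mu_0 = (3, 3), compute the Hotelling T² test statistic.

Step 1 — sample mean vector:
  mean(U) = (8 + 7 + 5 + 1) / 4 = 21/4 = 5.25
  mean(V) = (5 + 8 + 9 + 4) / 4 = 26/4 = 6.5
  x̄ = (5.25, 6.5),  deviation x̄ - mu_0 = (5.25, 6.5) - (3, 3) = (2.25, 3.5).

Step 2 — sample covariance matrix, S[i,j] = (1/(n-1)) · Σ_k (x_{k,i} - mean_i) · (x_{k,j} - mean_j), divisor n-1 = 3:
  S[U,U] = ((2.75)·(2.75) + (1.75)·(1.75) + (-0.25)·(-0.25) + (-4.25)·(-4.25)) / 3 = 28.75/3 = 9.5833
  S[U,V] = ((2.75)·(-1.5) + (1.75)·(1.5) + (-0.25)·(2.5) + (-4.25)·(-2.5)) / 3 = 8.5/3 = 2.8333
  S[V,V] = ((-1.5)·(-1.5) + (1.5)·(1.5) + (2.5)·(2.5) + (-2.5)·(-2.5)) / 3 = 17/3 = 5.6667
  S = [[9.5833, 2.8333],
 [2.8333, 5.6667]].

Step 3 — invert S. det(S) = 9.5833·5.6667 - (2.8333)² = 46.2778.
  S^{-1} = (1/det) · [[d, -b], [-b, a]] = [[0.1224, -0.0612],
 [-0.0612, 0.2071]].

Step 4 — quadratic form (x̄ - mu_0)^T · S^{-1} · (x̄ - mu_0):
  S^{-1} · (x̄ - mu_0) = (0.0612, 0.587),
  (x̄ - mu_0)^T · [...] = (2.25)·(0.0612) + (3.5)·(0.587) = 2.1924.

Step 5 — scale by n: T² = 4 · 2.1924 = 8.7695.

T² ≈ 8.7695


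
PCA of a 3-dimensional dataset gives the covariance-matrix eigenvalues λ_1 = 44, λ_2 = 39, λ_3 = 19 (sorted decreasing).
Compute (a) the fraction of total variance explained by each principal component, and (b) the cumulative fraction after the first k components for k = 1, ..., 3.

Step 1 — total variance = trace(Sigma) = Σ λ_i = 44 + 39 + 19 = 102.

Step 2 — fraction explained by component i = λ_i / Σ λ:
  PC1: 44/102 = 0.4314
  PC2: 39/102 = 0.3824
  PC3: 19/102 = 0.1863

Step 3 — cumulative fraction after k components = (λ_1 + ... + λ_k) / Σ λ:
  k = 1: 44/102 = 0.4314
  k = 2: (44 + 39)/102 = 83/102 = 0.8137
  k = 3: (44 + 39 + 19)/102 = 102/102 = 1

Summary (fraction, with percent):

explained: PC1 0.4314 (43.14%), PC2 0.3824 (38.24%), PC3 0.1863 (18.63%);  cumulative: 0.4314, 0.8137, 1


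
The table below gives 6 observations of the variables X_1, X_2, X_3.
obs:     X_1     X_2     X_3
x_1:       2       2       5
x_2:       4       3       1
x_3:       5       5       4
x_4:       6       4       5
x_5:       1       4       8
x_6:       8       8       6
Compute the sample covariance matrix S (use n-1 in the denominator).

Step 1 — column means:
  mean(X_1) = (2 + 4 + 5 + 6 + 1 + 8) / 6 = 26/6 = 4.3333
  mean(X_2) = (2 + 3 + 5 + 4 + 4 + 8) / 6 = 26/6 = 4.3333
  mean(X_3) = (5 + 1 + 4 + 5 + 8 + 6) / 6 = 29/6 = 4.8333

Step 2 — sample covariance S[i,j] = (1/(n-1)) · Σ_k (x_{k,i} - mean_i) · (x_{k,j} - mean_j), with n-1 = 5.
  S[X_1,X_1] = ((-2.3333)·(-2.3333) + (-0.3333)·(-0.3333) + (0.6667)·(0.6667) + (1.6667)·(1.6667) + (-3.3333)·(-3.3333) + (3.6667)·(3.6667)) / 5 = 33.3333/5 = 6.6667
  S[X_1,X_2] = ((-2.3333)·(-2.3333) + (-0.3333)·(-1.3333) + (0.6667)·(0.6667) + (1.6667)·(-0.3333) + (-3.3333)·(-0.3333) + (3.6667)·(3.6667)) / 5 = 20.3333/5 = 4.0667
  S[X_1,X_3] = ((-2.3333)·(0.1667) + (-0.3333)·(-3.8333) + (0.6667)·(-0.8333) + (1.6667)·(0.1667) + (-3.3333)·(3.1667) + (3.6667)·(1.1667)) / 5 = -5.6667/5 = -1.1333
  S[X_2,X_2] = ((-2.3333)·(-2.3333) + (-1.3333)·(-1.3333) + (0.6667)·(0.6667) + (-0.3333)·(-0.3333) + (-0.3333)·(-0.3333) + (3.6667)·(3.6667)) / 5 = 21.3333/5 = 4.2667
  S[X_2,X_3] = ((-2.3333)·(0.1667) + (-1.3333)·(-3.8333) + (0.6667)·(-0.8333) + (-0.3333)·(0.1667) + (-0.3333)·(3.1667) + (3.6667)·(1.1667)) / 5 = 7.3333/5 = 1.4667
  S[X_3,X_3] = ((0.1667)·(0.1667) + (-3.8333)·(-3.8333) + (-0.8333)·(-0.8333) + (0.1667)·(0.1667) + (3.1667)·(3.1667) + (1.1667)·(1.1667)) / 5 = 26.8333/5 = 5.3667

S is symmetric (S[j,i] = S[i,j]). Assembling:

S = [[6.6667, 4.0667, -1.1333],
 [4.0667, 4.2667, 1.4667],
 [-1.1333, 1.4667, 5.3667]]


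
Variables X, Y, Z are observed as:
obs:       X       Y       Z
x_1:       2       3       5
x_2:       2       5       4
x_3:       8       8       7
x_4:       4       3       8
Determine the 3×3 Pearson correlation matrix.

Step 1 — column means:
  mean(X) = (2 + 2 + 8 + 4) / 4 = 16/4 = 4
  mean(Y) = (3 + 5 + 8 + 3) / 4 = 19/4 = 4.75
  mean(Z) = (5 + 4 + 7 + 8) / 4 = 24/4 = 6

Step 2 — sample variances and covariances s[i,j] = (1/(n-1)) · Σ_k (x_{k,i} - mean_i) · (x_{k,j} - mean_j), with n-1 = 3:
  s[X,X] = ((-2)·(-2) + (-2)·(-2) + (4)·(4) + (0)·(0)) / 3 = 24/3 = 8
  s[X,Y] = ((-2)·(-1.75) + (-2)·(0.25) + (4)·(3.25) + (0)·(-1.75)) / 3 = 16/3 = 5.3333
  s[X,Z] = ((-2)·(-1) + (-2)·(-2) + (4)·(1) + (0)·(2)) / 3 = 10/3 = 3.3333
  s[Y,Y] = ((-1.75)·(-1.75) + (0.25)·(0.25) + (3.25)·(3.25) + (-1.75)·(-1.75)) / 3 = 16.75/3 = 5.5833
  s[Y,Z] = ((-1.75)·(-1) + (0.25)·(-2) + (3.25)·(1) + (-1.75)·(2)) / 3 = 1/3 = 0.3333
  s[Z,Z] = ((-1)·(-1) + (-2)·(-2) + (1)·(1) + (2)·(2)) / 3 = 10/3 = 3.3333
  Sample standard deviations s_i = √(s[i,i]):
  s(X) = √(8) = 2.8284
  s(Y) = √(5.5833) = 2.3629
  s(Z) = √(3.3333) = 1.8257

Step 3 — r_{ij} = s_{ij} / (s_i · s_j):
  r[X,X] = 1 (diagonal).
  r[X,Y] = 5.3333 / (2.8284 · 2.3629) = 5.3333 / 6.6833 = 0.798
  r[X,Z] = 3.3333 / (2.8284 · 1.8257) = 3.3333 / 5.164 = 0.6455
  r[Y,Y] = 1 (diagonal).
  r[Y,Z] = 0.3333 / (2.3629 · 1.8257) = 0.3333 / 4.3141 = 0.0773
  r[Z,Z] = 1 (diagonal).

R is symmetric with unit diagonal. Assembling:

R = [[1, 0.798, 0.6455],
 [0.798, 1, 0.0773],
 [0.6455, 0.0773, 1]]


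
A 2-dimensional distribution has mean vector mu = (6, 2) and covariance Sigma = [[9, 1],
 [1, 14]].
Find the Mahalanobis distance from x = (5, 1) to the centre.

Step 1 — centre the observation: (x - mu) = (-1, -1).

Step 2 — invert Sigma. det(Sigma) = 9·14 - (1)² = 125.
  Sigma^{-1} = (1/det) · [[d, -b], [-b, a]] = [[0.112, -0.008],
 [-0.008, 0.072]].

Step 3 — form the quadratic (x - mu)^T · Sigma^{-1} · (x - mu):
  Sigma^{-1} · (x - mu) = (-0.104, -0.064).
  (x - mu)^T · [Sigma^{-1} · (x - mu)] = (-1)·(-0.104) + (-1)·(-0.064) = 0.168.

Step 4 — take square root: d = √(0.168) ≈ 0.4099.

d(x, mu) = √(0.168) ≈ 0.4099


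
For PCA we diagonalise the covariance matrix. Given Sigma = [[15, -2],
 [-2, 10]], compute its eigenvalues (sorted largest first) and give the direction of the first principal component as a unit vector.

Step 1 — characteristic polynomial of 2×2 Sigma:
  det(Sigma - λI) = λ² - trace · λ + det = 0.
  trace = 15 + 10 = 25, det = 15·10 - (-2)² = 146.
Step 2 — discriminant:
  Δ = trace² - 4·det = 625 - 584 = 41.
Step 3 — eigenvalues:
  λ = (trace ± √Δ)/2 = (25 ± 6.4031)/2,
  λ_1 = 15.7016,  λ_2 = 9.2984.

Step 4 — unit eigenvector for λ_1: solve (Sigma - λ_1 I)v = 0. First row:
  (15 - 15.7016)·v_x + (-2)·v_y = 0, i.e. (-0.7016)·v_x + (-2)·v_y = 0,
  so v ∝ (b, λ_1 - a) = (-2, 0.7016); multiply by -1 so the first entry is positive: u = (2, -0.7016).
  ||u|| = √((2)² + (-0.7016)²) = √(4.4922) ≈ 2.1195,
  v_1 = u/||u|| ≈ (0.9436, -0.331) (||v_1|| = 1).

λ_1 = 15.7016,  λ_2 = 9.2984;  v_1 ≈ (0.9436, -0.331)


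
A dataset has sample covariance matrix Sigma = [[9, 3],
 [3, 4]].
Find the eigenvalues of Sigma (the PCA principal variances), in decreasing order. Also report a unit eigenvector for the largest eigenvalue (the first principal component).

Step 1 — characteristic polynomial of 2×2 Sigma:
  det(Sigma - λI) = λ² - trace · λ + det = 0.
  trace = 9 + 4 = 13, det = 9·4 - (3)² = 27.
Step 2 — discriminant:
  Δ = trace² - 4·det = 169 - 108 = 61.
Step 3 — eigenvalues:
  λ = (trace ± √Δ)/2 = (13 ± 7.8102)/2,
  λ_1 = 10.4051,  λ_2 = 2.5949.

Step 4 — unit eigenvector for λ_1: solve (Sigma - λ_1 I)v = 0. First row:
  (9 - 10.4051)·v_x + (3)·v_y = 0, i.e. (-1.4051)·v_x + (3)·v_y = 0,
  so v ∝ (b, λ_1 - a) = (3, 1.4051) = u.
  ||u|| = √((3)² + (1.4051)²) = √(10.9744) ≈ 3.3128,
  v_1 = u/||u|| ≈ (0.9056, 0.4242) (||v_1|| = 1).

λ_1 = 10.4051,  λ_2 = 2.5949;  v_1 ≈ (0.9056, 0.4242)


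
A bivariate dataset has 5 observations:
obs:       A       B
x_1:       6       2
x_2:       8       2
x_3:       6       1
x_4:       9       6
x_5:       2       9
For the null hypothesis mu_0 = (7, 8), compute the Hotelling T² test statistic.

Step 1 — sample mean vector:
  mean(A) = (6 + 8 + 6 + 9 + 2) / 5 = 31/5 = 6.2
  mean(B) = (2 + 2 + 1 + 6 + 9) / 5 = 20/5 = 4
  x̄ = (6.2, 4),  deviation x̄ - mu_0 = (6.2, 4) - (7, 8) = (-0.8, -4).

Step 2 — sample covariance matrix, S[i,j] = (1/(n-1)) · Σ_k (x_{k,i} - mean_i) · (x_{k,j} - mean_j), divisor n-1 = 4:
  S[A,A] = ((-0.2)·(-0.2) + (1.8)·(1.8) + (-0.2)·(-0.2) + (2.8)·(2.8) + (-4.2)·(-4.2)) / 4 = 28.8/4 = 7.2
  S[A,B] = ((-0.2)·(-2) + (1.8)·(-2) + (-0.2)·(-3) + (2.8)·(2) + (-4.2)·(5)) / 4 = -18/4 = -4.5
  S[B,B] = ((-2)·(-2) + (-2)·(-2) + (-3)·(-3) + (2)·(2) + (5)·(5)) / 4 = 46/4 = 11.5
  S = [[7.2, -4.5],
 [-4.5, 11.5]].

Step 3 — invert S. det(S) = 7.2·11.5 - (-4.5)² = 62.55.
  S^{-1} = (1/det) · [[d, -b], [-b, a]] = [[0.1839, 0.0719],
 [0.0719, 0.1151]].

Step 4 — quadratic form (x̄ - mu_0)^T · S^{-1} · (x̄ - mu_0):
  S^{-1} · (x̄ - mu_0) = (-0.4349, -0.518),
  (x̄ - mu_0)^T · [...] = (-0.8)·(-0.4349) + (-4)·(-0.518) = 2.4198.

Step 5 — scale by n: T² = 5 · 2.4198 = 12.0991.

T² ≈ 12.0991


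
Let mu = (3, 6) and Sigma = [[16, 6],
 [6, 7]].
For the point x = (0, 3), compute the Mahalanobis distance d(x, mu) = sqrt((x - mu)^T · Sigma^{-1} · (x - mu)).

Step 1 — centre the observation: (x - mu) = (-3, -3).

Step 2 — invert Sigma. det(Sigma) = 16·7 - (6)² = 76.
  Sigma^{-1} = (1/det) · [[d, -b], [-b, a]] = [[0.0921, -0.0789],
 [-0.0789, 0.2105]].

Step 3 — form the quadratic (x - mu)^T · Sigma^{-1} · (x - mu):
  Sigma^{-1} · (x - mu) = (-0.0395, -0.3947).
  (x - mu)^T · [Sigma^{-1} · (x - mu)] = (-3)·(-0.0395) + (-3)·(-0.3947) = 1.3026.

Step 4 — take square root: d = √(1.3026) ≈ 1.1413.

d(x, mu) = √(1.3026) ≈ 1.1413


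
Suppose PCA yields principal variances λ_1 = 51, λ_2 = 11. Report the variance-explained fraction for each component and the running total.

Step 1 — total variance = trace(Sigma) = Σ λ_i = 51 + 11 = 62.

Step 2 — fraction explained by component i = λ_i / Σ λ:
  PC1: 51/62 = 0.8226
  PC2: 11/62 = 0.1774

Step 3 — cumulative fraction after k components = (λ_1 + ... + λ_k) / Σ λ:
  k = 1: 51/62 = 0.8226
  k = 2: (51 + 11)/62 = 62/62 = 1

Summary (fraction, with percent):

explained: PC1 0.8226 (82.26%), PC2 0.1774 (17.74%);  cumulative: 0.8226, 1


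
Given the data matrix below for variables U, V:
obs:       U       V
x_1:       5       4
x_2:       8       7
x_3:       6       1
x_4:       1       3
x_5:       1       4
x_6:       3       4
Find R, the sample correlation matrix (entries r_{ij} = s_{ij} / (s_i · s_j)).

Step 1 — column means:
  mean(U) = (5 + 8 + 6 + 1 + 1 + 3) / 6 = 24/6 = 4
  mean(V) = (4 + 7 + 1 + 3 + 4 + 4) / 6 = 23/6 = 3.8333

Step 2 — sample variances and covariances s[i,j] = (1/(n-1)) · Σ_k (x_{k,i} - mean_i) · (x_{k,j} - mean_j), with n-1 = 5:
  s[U,U] = ((1)·(1) + (4)·(4) + (2)·(2) + (-3)·(-3) + (-3)·(-3) + (-1)·(-1)) / 5 = 40/5 = 8
  s[U,V] = ((1)·(0.1667) + (4)·(3.1667) + (2)·(-2.8333) + (-3)·(-0.8333) + (-3)·(0.1667) + (-1)·(0.1667)) / 5 = 9/5 = 1.8
  s[V,V] = ((0.1667)·(0.1667) + (3.1667)·(3.1667) + (-2.8333)·(-2.8333) + (-0.8333)·(-0.8333) + (0.1667)·(0.1667) + (0.1667)·(0.1667)) / 5 = 18.8333/5 = 3.7667
  Sample standard deviations s_i = √(s[i,i]):
  s(U) = √(8) = 2.8284
  s(V) = √(3.7667) = 1.9408

Step 3 — r_{ij} = s_{ij} / (s_i · s_j):
  r[U,U] = 1 (diagonal).
  r[U,V] = 1.8 / (2.8284 · 1.9408) = 1.8 / 5.4894 = 0.3279
  r[V,V] = 1 (diagonal).

R is symmetric with unit diagonal. Assembling:

R = [[1, 0.3279],
 [0.3279, 1]]


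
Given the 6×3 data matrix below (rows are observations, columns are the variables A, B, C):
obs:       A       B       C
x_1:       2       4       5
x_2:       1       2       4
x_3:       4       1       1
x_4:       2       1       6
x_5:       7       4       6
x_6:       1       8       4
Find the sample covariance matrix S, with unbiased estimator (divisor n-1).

Step 1 — column means:
  mean(A) = (2 + 1 + 4 + 2 + 7 + 1) / 6 = 17/6 = 2.8333
  mean(B) = (4 + 2 + 1 + 1 + 4 + 8) / 6 = 20/6 = 3.3333
  mean(C) = (5 + 4 + 1 + 6 + 6 + 4) / 6 = 26/6 = 4.3333

Step 2 — sample covariance S[i,j] = (1/(n-1)) · Σ_k (x_{k,i} - mean_i) · (x_{k,j} - mean_j), with n-1 = 5.
  S[A,A] = ((-0.8333)·(-0.8333) + (-1.8333)·(-1.8333) + (1.1667)·(1.1667) + (-0.8333)·(-0.8333) + (4.1667)·(4.1667) + (-1.8333)·(-1.8333)) / 5 = 26.8333/5 = 5.3667
  S[A,B] = ((-0.8333)·(0.6667) + (-1.8333)·(-1.3333) + (1.1667)·(-2.3333) + (-0.8333)·(-2.3333) + (4.1667)·(0.6667) + (-1.8333)·(4.6667)) / 5 = -4.6667/5 = -0.9333
  S[A,C] = ((-0.8333)·(0.6667) + (-1.8333)·(-0.3333) + (1.1667)·(-3.3333) + (-0.8333)·(1.6667) + (4.1667)·(1.6667) + (-1.8333)·(-0.3333)) / 5 = 2.3333/5 = 0.4667
  S[B,B] = ((0.6667)·(0.6667) + (-1.3333)·(-1.3333) + (-2.3333)·(-2.3333) + (-2.3333)·(-2.3333) + (0.6667)·(0.6667) + (4.6667)·(4.6667)) / 5 = 35.3333/5 = 7.0667
  S[B,C] = ((0.6667)·(0.6667) + (-1.3333)·(-0.3333) + (-2.3333)·(-3.3333) + (-2.3333)·(1.6667) + (0.6667)·(1.6667) + (4.6667)·(-0.3333)) / 5 = 4.3333/5 = 0.8667
  S[C,C] = ((0.6667)·(0.6667) + (-0.3333)·(-0.3333) + (-3.3333)·(-3.3333) + (1.6667)·(1.6667) + (1.6667)·(1.6667) + (-0.3333)·(-0.3333)) / 5 = 17.3333/5 = 3.4667

S is symmetric (S[j,i] = S[i,j]). Assembling:

S = [[5.3667, -0.9333, 0.4667],
 [-0.9333, 7.0667, 0.8667],
 [0.4667, 0.8667, 3.4667]]


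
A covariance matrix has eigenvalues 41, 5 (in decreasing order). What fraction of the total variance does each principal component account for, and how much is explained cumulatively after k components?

Step 1 — total variance = trace(Sigma) = Σ λ_i = 41 + 5 = 46.

Step 2 — fraction explained by component i = λ_i / Σ λ:
  PC1: 41/46 = 0.8913
  PC2: 5/46 = 0.1087

Step 3 — cumulative fraction after k components = (λ_1 + ... + λ_k) / Σ λ:
  k = 1: 41/46 = 0.8913
  k = 2: (41 + 5)/46 = 46/46 = 1

Summary (fraction, with percent):

explained: PC1 0.8913 (89.13%), PC2 0.1087 (10.87%);  cumulative: 0.8913, 1


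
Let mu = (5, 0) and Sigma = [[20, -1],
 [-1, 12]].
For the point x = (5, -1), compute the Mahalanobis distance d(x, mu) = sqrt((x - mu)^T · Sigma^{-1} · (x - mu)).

Step 1 — centre the observation: (x - mu) = (0, -1).

Step 2 — invert Sigma. det(Sigma) = 20·12 - (-1)² = 239.
  Sigma^{-1} = (1/det) · [[d, -b], [-b, a]] = [[0.0502, 0.0042],
 [0.0042, 0.0837]].

Step 3 — form the quadratic (x - mu)^T · Sigma^{-1} · (x - mu):
  Sigma^{-1} · (x - mu) = (-0.0042, -0.0837).
  (x - mu)^T · [Sigma^{-1} · (x - mu)] = (0)·(-0.0042) + (-1)·(-0.0837) = 0.0837.

Step 4 — take square root: d = √(0.0837) ≈ 0.2893.

d(x, mu) = √(0.0837) ≈ 0.2893


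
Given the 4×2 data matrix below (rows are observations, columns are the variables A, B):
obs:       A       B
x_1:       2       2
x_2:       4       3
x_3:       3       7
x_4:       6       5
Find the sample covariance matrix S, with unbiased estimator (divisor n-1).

Step 1 — column means:
  mean(A) = (2 + 4 + 3 + 6) / 4 = 15/4 = 3.75
  mean(B) = (2 + 3 + 7 + 5) / 4 = 17/4 = 4.25

Step 2 — sample covariance S[i,j] = (1/(n-1)) · Σ_k (x_{k,i} - mean_i) · (x_{k,j} - mean_j), with n-1 = 3.
  S[A,A] = ((-1.75)·(-1.75) + (0.25)·(0.25) + (-0.75)·(-0.75) + (2.25)·(2.25)) / 3 = 8.75/3 = 2.9167
  S[A,B] = ((-1.75)·(-2.25) + (0.25)·(-1.25) + (-0.75)·(2.75) + (2.25)·(0.75)) / 3 = 3.25/3 = 1.0833
  S[B,B] = ((-2.25)·(-2.25) + (-1.25)·(-1.25) + (2.75)·(2.75) + (0.75)·(0.75)) / 3 = 14.75/3 = 4.9167

S is symmetric (S[j,i] = S[i,j]). Assembling:

S = [[2.9167, 1.0833],
 [1.0833, 4.9167]]


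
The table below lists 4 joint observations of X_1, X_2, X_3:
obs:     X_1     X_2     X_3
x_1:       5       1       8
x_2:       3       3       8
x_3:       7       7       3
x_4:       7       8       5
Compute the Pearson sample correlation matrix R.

Step 1 — column means:
  mean(X_1) = (5 + 3 + 7 + 7) / 4 = 22/4 = 5.5
  mean(X_2) = (1 + 3 + 7 + 8) / 4 = 19/4 = 4.75
  mean(X_3) = (8 + 8 + 3 + 5) / 4 = 24/4 = 6

Step 2 — sample variances and covariances s[i,j] = (1/(n-1)) · Σ_k (x_{k,i} - mean_i) · (x_{k,j} - mean_j), with n-1 = 3:
  s[X_1,X_1] = ((-0.5)·(-0.5) + (-2.5)·(-2.5) + (1.5)·(1.5) + (1.5)·(1.5)) / 3 = 11/3 = 3.6667
  s[X_1,X_2] = ((-0.5)·(-3.75) + (-2.5)·(-1.75) + (1.5)·(2.25) + (1.5)·(3.25)) / 3 = 14.5/3 = 4.8333
  s[X_1,X_3] = ((-0.5)·(2) + (-2.5)·(2) + (1.5)·(-3) + (1.5)·(-1)) / 3 = -12/3 = -4
  s[X_2,X_2] = ((-3.75)·(-3.75) + (-1.75)·(-1.75) + (2.25)·(2.25) + (3.25)·(3.25)) / 3 = 32.75/3 = 10.9167
  s[X_2,X_3] = ((-3.75)·(2) + (-1.75)·(2) + (2.25)·(-3) + (3.25)·(-1)) / 3 = -21/3 = -7
  s[X_3,X_3] = ((2)·(2) + (2)·(2) + (-3)·(-3) + (-1)·(-1)) / 3 = 18/3 = 6
  Sample standard deviations s_i = √(s[i,i]):
  s(X_1) = √(3.6667) = 1.9149
  s(X_2) = √(10.9167) = 3.304
  s(X_3) = √(6) = 2.4495

Step 3 — r_{ij} = s_{ij} / (s_i · s_j):
  r[X_1,X_1] = 1 (diagonal).
  r[X_1,X_2] = 4.8333 / (1.9149 · 3.304) = 4.8333 / 6.3268 = 0.764
  r[X_1,X_3] = -4 / (1.9149 · 2.4495) = -4 / 4.6904 = -0.8528
  r[X_2,X_2] = 1 (diagonal).
  r[X_2,X_3] = -7 / (3.304 · 2.4495) = -7 / 8.0932 = -0.8649
  r[X_3,X_3] = 1 (diagonal).

R is symmetric with unit diagonal. Assembling:

R = [[1, 0.764, -0.8528],
 [0.764, 1, -0.8649],
 [-0.8528, -0.8649, 1]]


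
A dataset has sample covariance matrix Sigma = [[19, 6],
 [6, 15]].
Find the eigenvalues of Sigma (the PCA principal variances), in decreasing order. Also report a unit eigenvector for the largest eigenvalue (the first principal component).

Step 1 — characteristic polynomial of 2×2 Sigma:
  det(Sigma - λI) = λ² - trace · λ + det = 0.
  trace = 19 + 15 = 34, det = 19·15 - (6)² = 249.
Step 2 — discriminant:
  Δ = trace² - 4·det = 1156 - 996 = 160.
Step 3 — eigenvalues:
  λ = (trace ± √Δ)/2 = (34 ± 12.6491)/2,
  λ_1 = 23.3246,  λ_2 = 10.6754.

Step 4 — unit eigenvector for λ_1: solve (Sigma - λ_1 I)v = 0. First row:
  (19 - 23.3246)·v_x + (6)·v_y = 0, i.e. (-4.3246)·v_x + (6)·v_y = 0,
  so v ∝ (b, λ_1 - a) = (6, 4.3246) = u.
  ||u|| = √((6)² + (4.3246)²) = √(54.7018) ≈ 7.3961,
  v_1 = u/||u|| ≈ (0.8112, 0.5847) (||v_1|| = 1).

λ_1 = 23.3246,  λ_2 = 10.6754;  v_1 ≈ (0.8112, 0.5847)


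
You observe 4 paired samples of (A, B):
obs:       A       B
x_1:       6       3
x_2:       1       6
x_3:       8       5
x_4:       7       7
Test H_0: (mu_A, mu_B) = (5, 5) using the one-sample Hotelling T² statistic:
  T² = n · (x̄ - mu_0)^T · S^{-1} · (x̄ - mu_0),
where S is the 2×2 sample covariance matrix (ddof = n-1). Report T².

Step 1 — sample mean vector:
  mean(A) = (6 + 1 + 8 + 7) / 4 = 22/4 = 5.5
  mean(B) = (3 + 6 + 5 + 7) / 4 = 21/4 = 5.25
  x̄ = (5.5, 5.25),  deviation x̄ - mu_0 = (5.5, 5.25) - (5, 5) = (0.5, 0.25).

Step 2 — sample covariance matrix, S[i,j] = (1/(n-1)) · Σ_k (x_{k,i} - mean_i) · (x_{k,j} - mean_j), divisor n-1 = 3:
  S[A,A] = ((0.5)·(0.5) + (-4.5)·(-4.5) + (2.5)·(2.5) + (1.5)·(1.5)) / 3 = 29/3 = 9.6667
  S[A,B] = ((0.5)·(-2.25) + (-4.5)·(0.75) + (2.5)·(-0.25) + (1.5)·(1.75)) / 3 = -2.5/3 = -0.8333
  S[B,B] = ((-2.25)·(-2.25) + (0.75)·(0.75) + (-0.25)·(-0.25) + (1.75)·(1.75)) / 3 = 8.75/3 = 2.9167
  S = [[9.6667, -0.8333],
 [-0.8333, 2.9167]].

Step 3 — invert S. det(S) = 9.6667·2.9167 - (-0.8333)² = 27.5.
  S^{-1} = (1/det) · [[d, -b], [-b, a]] = [[0.1061, 0.0303],
 [0.0303, 0.3515]].

Step 4 — quadratic form (x̄ - mu_0)^T · S^{-1} · (x̄ - mu_0):
  S^{-1} · (x̄ - mu_0) = (0.0606, 0.103),
  (x̄ - mu_0)^T · [...] = (0.5)·(0.0606) + (0.25)·(0.103) = 0.0561.

Step 5 — scale by n: T² = 4 · 0.0561 = 0.2242.

T² ≈ 0.2242


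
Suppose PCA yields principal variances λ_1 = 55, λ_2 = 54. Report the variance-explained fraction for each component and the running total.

Step 1 — total variance = trace(Sigma) = Σ λ_i = 55 + 54 = 109.

Step 2 — fraction explained by component i = λ_i / Σ λ:
  PC1: 55/109 = 0.5046
  PC2: 54/109 = 0.4954

Step 3 — cumulative fraction after k components = (λ_1 + ... + λ_k) / Σ λ:
  k = 1: 55/109 = 0.5046
  k = 2: (55 + 54)/109 = 109/109 = 1

Summary (fraction, with percent):

explained: PC1 0.5046 (50.46%), PC2 0.4954 (49.54%);  cumulative: 0.5046, 1


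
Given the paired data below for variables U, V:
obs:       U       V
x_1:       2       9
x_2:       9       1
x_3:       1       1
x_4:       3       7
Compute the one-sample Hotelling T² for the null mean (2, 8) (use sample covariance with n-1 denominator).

Step 1 — sample mean vector:
  mean(U) = (2 + 9 + 1 + 3) / 4 = 15/4 = 3.75
  mean(V) = (9 + 1 + 1 + 7) / 4 = 18/4 = 4.5
  x̄ = (3.75, 4.5),  deviation x̄ - mu_0 = (3.75, 4.5) - (2, 8) = (1.75, -3.5).

Step 2 — sample covariance matrix, S[i,j] = (1/(n-1)) · Σ_k (x_{k,i} - mean_i) · (x_{k,j} - mean_j), divisor n-1 = 3:
  S[U,U] = ((-1.75)·(-1.75) + (5.25)·(5.25) + (-2.75)·(-2.75) + (-0.75)·(-0.75)) / 3 = 38.75/3 = 12.9167
  S[U,V] = ((-1.75)·(4.5) + (5.25)·(-3.5) + (-2.75)·(-3.5) + (-0.75)·(2.5)) / 3 = -18.5/3 = -6.1667
  S[V,V] = ((4.5)·(4.5) + (-3.5)·(-3.5) + (-3.5)·(-3.5) + (2.5)·(2.5)) / 3 = 51/3 = 17
  S = [[12.9167, -6.1667],
 [-6.1667, 17]].

Step 3 — invert S. det(S) = 12.9167·17 - (-6.1667)² = 181.5556.
  S^{-1} = (1/det) · [[d, -b], [-b, a]] = [[0.0936, 0.034],
 [0.034, 0.0711]].

Step 4 — quadratic form (x̄ - mu_0)^T · S^{-1} · (x̄ - mu_0):
  S^{-1} · (x̄ - mu_0) = (0.045, -0.1896),
  (x̄ - mu_0)^T · [...] = (1.75)·(0.045) + (-3.5)·(-0.1896) = 0.7422.

Step 5 — scale by n: T² = 4 · 0.7422 = 2.9688.

T² ≈ 2.9688


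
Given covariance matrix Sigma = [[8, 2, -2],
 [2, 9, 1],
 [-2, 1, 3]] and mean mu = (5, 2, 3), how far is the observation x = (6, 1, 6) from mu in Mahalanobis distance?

Step 1 — centre the observation: (x - mu) = (1, -1, 3).

Step 2 — invert Sigma (cofactor / det for 3×3, or solve directly):
  Sigma^{-1} = [[0.1711, -0.0526, 0.1316],
 [-0.0526, 0.1316, -0.0789],
 [0.1316, -0.0789, 0.4474]].

Step 3 — form the quadratic (x - mu)^T · Sigma^{-1} · (x - mu):
  Sigma^{-1} · (x - mu) = (0.6184, -0.4211, 1.5526).
  (x - mu)^T · [Sigma^{-1} · (x - mu)] = (1)·(0.6184) + (-1)·(-0.4211) + (3)·(1.5526) = 5.6974.

Step 4 — take square root: d = √(5.6974) ≈ 2.3869.

d(x, mu) = √(5.6974) ≈ 2.3869
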